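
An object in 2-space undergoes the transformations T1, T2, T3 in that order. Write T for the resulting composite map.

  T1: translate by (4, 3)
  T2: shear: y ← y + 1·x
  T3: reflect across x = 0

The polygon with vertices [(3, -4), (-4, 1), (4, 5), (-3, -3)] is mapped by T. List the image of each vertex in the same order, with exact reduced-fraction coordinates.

image vertices: (-7, 6), (0, 4), (-8, 16), (-1, 1)

T1 translate by (4, 3): (3, -4) → (7, -1); (-4, 1) → (0, 4); (4, 5) → (8, 8); (-3, -3) → (1, 0)
T2 shear: y ← y + 1·x: (7, -1) → (7, 6); (0, 4) → (0, 4); (8, 8) → (8, 16); (1, 0) → (1, 1)
T3 reflect across x = 0: (7, 6) → (-7, 6); (0, 4) → (0, 4); (8, 16) → (-8, 16); (1, 1) → (-1, 1)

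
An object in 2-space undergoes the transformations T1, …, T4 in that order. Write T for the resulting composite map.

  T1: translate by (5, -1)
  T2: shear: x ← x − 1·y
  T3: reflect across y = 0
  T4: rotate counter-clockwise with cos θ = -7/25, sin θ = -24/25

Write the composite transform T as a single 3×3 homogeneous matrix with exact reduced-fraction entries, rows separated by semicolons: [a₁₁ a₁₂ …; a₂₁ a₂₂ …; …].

T = [-7/25 -17/25 -18/25; -24/25 31/25 -151/25; 0 0 1]

T1 = [1 0 5; 0 1 -1; 0 0 1]
T2·T1 = [1 -1 6; 0 1 -1; 0 0 1]
T3·…·T1 = [1 -1 6; 0 -1 1; 0 0 1]
T4·…·T1 = [-7/25 -17/25 -18/25; -24/25 31/25 -151/25; 0 0 1]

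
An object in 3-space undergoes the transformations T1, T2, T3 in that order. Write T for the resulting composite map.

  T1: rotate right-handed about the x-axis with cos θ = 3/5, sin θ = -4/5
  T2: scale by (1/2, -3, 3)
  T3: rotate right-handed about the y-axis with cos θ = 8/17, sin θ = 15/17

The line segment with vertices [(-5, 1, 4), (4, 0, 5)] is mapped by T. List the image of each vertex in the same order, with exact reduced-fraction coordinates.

T1 rotate right-handed about the x-axis with cos θ = 3/5, sin θ = -4/5: (-5, 1, 4) → (-5, 19/5, 8/5); (4, 0, 5) → (4, 4, 3)
T2 scale by (1/2, -3, 3): (-5, 19/5, 8/5) → (-5/2, -57/5, 24/5); (4, 4, 3) → (2, -12, 9)
T3 rotate right-handed about the y-axis with cos θ = 8/17, sin θ = 15/17: (-5/2, -57/5, 24/5) → (52/17, -57/5, 759/170); (2, -12, 9) → (151/17, -12, 42/17)

image vertices: (52/17, -57/5, 759/170), (151/17, -12, 42/17)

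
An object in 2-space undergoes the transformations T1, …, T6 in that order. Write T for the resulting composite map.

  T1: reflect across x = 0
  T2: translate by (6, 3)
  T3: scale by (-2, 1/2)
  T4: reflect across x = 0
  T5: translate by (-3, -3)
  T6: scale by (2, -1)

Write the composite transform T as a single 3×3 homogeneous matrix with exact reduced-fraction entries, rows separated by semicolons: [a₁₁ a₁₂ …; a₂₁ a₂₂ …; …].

T1 = [-1 0 0; 0 1 0; 0 0 1]
T2·T1 = [-1 0 6; 0 1 3; 0 0 1]
T3·…·T1 = [2 0 -12; 0 1/2 3/2; 0 0 1]
T4·…·T1 = [-2 0 12; 0 1/2 3/2; 0 0 1]
T5·…·T1 = [-2 0 9; 0 1/2 -3/2; 0 0 1]
T6·…·T1 = [-4 0 18; 0 -1/2 3/2; 0 0 1]

T = [-4 0 18; 0 -1/2 3/2; 0 0 1]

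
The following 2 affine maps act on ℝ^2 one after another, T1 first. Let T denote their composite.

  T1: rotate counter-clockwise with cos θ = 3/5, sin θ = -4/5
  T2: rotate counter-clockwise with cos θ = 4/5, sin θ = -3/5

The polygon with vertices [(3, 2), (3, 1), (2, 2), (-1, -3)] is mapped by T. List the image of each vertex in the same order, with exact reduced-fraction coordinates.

T1 rotate counter-clockwise with cos θ = 3/5, sin θ = -4/5: (3, 2) → (17/5, -6/5); (3, 1) → (13/5, -9/5); (2, 2) → (14/5, -2/5); (-1, -3) → (-3, -1)
T2 rotate counter-clockwise with cos θ = 4/5, sin θ = -3/5: (17/5, -6/5) → (2, -3); (13/5, -9/5) → (1, -3); (14/5, -2/5) → (2, -2); (-3, -1) → (-3, 1)

image vertices: (2, -3), (1, -3), (2, -2), (-3, 1)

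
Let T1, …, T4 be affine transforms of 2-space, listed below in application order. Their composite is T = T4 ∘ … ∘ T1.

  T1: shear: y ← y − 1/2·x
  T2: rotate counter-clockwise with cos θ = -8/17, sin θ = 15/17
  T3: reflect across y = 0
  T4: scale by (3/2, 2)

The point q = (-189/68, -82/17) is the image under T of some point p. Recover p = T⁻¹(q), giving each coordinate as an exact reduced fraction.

p = (3, 2)

T1 = [1 0 0; -1/2 1 0; 0 0 1]
T2·T1 = [-1/34 -15/17 0; 19/17 -8/17 0; 0 0 1]
T3·…·T1 = [-1/34 -15/17 0; -19/17 8/17 0; 0 0 1]
T4·…·T1 = [-3/68 -45/34 0; -38/17 16/17 0; 0 0 1]
det M = -3; M⁻¹ = [-16/51 -15/34 0; -38/51 1/68 0; 0 0 1]
M⁻¹ · (-189/68, -82/17)ᵀ = (3, 2)ᵀ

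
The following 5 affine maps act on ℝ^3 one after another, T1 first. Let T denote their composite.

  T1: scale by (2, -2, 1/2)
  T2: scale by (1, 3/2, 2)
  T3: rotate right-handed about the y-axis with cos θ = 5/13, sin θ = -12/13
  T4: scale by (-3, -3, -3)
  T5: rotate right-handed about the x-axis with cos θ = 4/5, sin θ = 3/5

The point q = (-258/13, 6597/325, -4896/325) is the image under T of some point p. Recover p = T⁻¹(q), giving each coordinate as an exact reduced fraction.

T1 = [2 0 0 0; 0 -2 0 0; 0 0 1/2 0; 0 0 0 1]
T2·T1 = [2 0 0 0; 0 -3 0 0; 0 0 1 0; 0 0 0 1]
T3·…·T1 = [10/13 0 -12/13 0; 0 -3 0 0; 24/13 0 5/13 0; 0 0 0 1]
T4·…·T1 = [-30/13 0 36/13 0; 0 9 0 0; -72/13 0 -15/13 0; 0 0 0 1]
T5·…·T1 = [-30/13 0 36/13 0; 216/65 36/5 9/13 0; -288/65 27/5 -12/13 0; 0 0 0 1]
det M = 162; M⁻¹ = [-5/78 6/65 -8/65 0; 0 4/45 1/15 0; 4/13 1/13 -4/39 0; 0 0 0 1]
M⁻¹ · (-258/13, 6597/325, -4896/325)ᵀ = (5, 4/5, -3)ᵀ

p = (5, 4/5, -3)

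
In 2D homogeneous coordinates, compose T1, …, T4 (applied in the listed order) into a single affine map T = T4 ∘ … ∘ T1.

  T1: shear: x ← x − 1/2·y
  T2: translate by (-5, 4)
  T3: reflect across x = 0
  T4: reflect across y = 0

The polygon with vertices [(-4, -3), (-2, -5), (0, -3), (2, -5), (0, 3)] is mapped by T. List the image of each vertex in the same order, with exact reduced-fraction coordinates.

image vertices: (15/2, -1), (9/2, 1), (7/2, -1), (1/2, 1), (13/2, -7)

T1 shear: x ← x − 1/2·y: (-4, -3) → (-5/2, -3); (-2, -5) → (1/2, -5); (0, -3) → (3/2, -3); (2, -5) → (9/2, -5); (0, 3) → (-3/2, 3)
T2 translate by (-5, 4): (-5/2, -3) → (-15/2, 1); (1/2, -5) → (-9/2, -1); (3/2, -3) → (-7/2, 1); (9/2, -5) → (-1/2, -1); (-3/2, 3) → (-13/2, 7)
T3 reflect across x = 0: (-15/2, 1) → (15/2, 1); (-9/2, -1) → (9/2, -1); (-7/2, 1) → (7/2, 1); (-1/2, -1) → (1/2, -1); (-13/2, 7) → (13/2, 7)
T4 reflect across y = 0: (15/2, 1) → (15/2, -1); (9/2, -1) → (9/2, 1); (7/2, 1) → (7/2, -1); (1/2, -1) → (1/2, 1); (13/2, 7) → (13/2, -7)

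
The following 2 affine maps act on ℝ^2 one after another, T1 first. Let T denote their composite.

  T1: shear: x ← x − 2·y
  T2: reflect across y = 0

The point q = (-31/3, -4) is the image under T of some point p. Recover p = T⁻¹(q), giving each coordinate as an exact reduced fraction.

T1 = [1 -2 0; 0 1 0; 0 0 1]
T2·T1 = [1 -2 0; 0 -1 0; 0 0 1]
det M = -1; M⁻¹ = [1 -2 0; 0 -1 0; 0 0 1]
M⁻¹ · (-31/3, -4)ᵀ = (-7/3, 4)ᵀ

p = (-7/3, 4)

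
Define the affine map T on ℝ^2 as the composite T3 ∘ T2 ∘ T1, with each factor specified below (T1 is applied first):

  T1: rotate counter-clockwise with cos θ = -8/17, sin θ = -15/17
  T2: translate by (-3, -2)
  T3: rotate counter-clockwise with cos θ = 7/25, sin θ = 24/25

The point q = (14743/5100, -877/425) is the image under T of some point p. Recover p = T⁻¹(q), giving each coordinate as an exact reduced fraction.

p = (1/3, 9/4)

T1 = [-8/17 15/17 0; -15/17 -8/17 0; 0 0 1]
T2·T1 = [-8/17 15/17 -3; -15/17 -8/17 -2; 0 0 1]
T3·…·T1 = [304/425 297/425 27/25; -297/425 304/425 -86/25; 0 0 1]
det M = 1; M⁻¹ = [304/425 -297/425 -54/17; 297/425 304/425 29/17; 0 0 1]
M⁻¹ · (14743/5100, -877/425)ᵀ = (1/3, 9/4)ᵀ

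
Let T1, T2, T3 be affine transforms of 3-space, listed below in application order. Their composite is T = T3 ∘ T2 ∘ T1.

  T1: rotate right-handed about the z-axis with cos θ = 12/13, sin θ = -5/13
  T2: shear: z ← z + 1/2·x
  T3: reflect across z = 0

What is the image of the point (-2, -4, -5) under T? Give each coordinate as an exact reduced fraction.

T(p) = (-44/13, -38/13, 87/13)

T1 rotate right-handed about the z-axis with cos θ = 12/13, sin θ = -5/13: (-2, -4, -5) → (-44/13, -38/13, -5)
T2 shear: z ← z + 1/2·x: (-44/13, -38/13, -5) → (-44/13, -38/13, -87/13)
T3 reflect across z = 0: (-44/13, -38/13, -87/13) → (-44/13, -38/13, 87/13)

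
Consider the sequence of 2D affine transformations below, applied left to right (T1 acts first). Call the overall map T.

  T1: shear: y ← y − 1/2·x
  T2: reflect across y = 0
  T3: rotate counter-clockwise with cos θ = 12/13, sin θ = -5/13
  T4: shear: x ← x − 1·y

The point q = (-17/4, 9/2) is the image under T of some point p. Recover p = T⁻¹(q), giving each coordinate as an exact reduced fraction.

p = (-3/2, -5)

T1 = [1 0 0; -1/2 1 0; 0 0 1]
T2·T1 = [1 0 0; 1/2 -1 0; 0 0 1]
T3·…·T1 = [29/26 -5/13 0; 1/13 -12/13 0; 0 0 1]
T4·…·T1 = [27/26 7/13 0; 1/13 -12/13 0; 0 0 1]
det M = -1; M⁻¹ = [12/13 7/13 0; 1/13 -27/26 0; 0 0 1]
M⁻¹ · (-17/4, 9/2)ᵀ = (-3/2, -5)ᵀ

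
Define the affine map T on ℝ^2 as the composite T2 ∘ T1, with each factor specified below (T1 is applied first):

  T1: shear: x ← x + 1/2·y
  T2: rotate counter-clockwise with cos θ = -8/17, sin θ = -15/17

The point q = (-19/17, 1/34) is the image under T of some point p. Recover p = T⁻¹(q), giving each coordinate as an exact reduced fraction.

T1 = [1 1/2 0; 0 1 0; 0 0 1]
T2·T1 = [-8/17 11/17 0; -15/17 -31/34 0; 0 0 1]
det M = 1; M⁻¹ = [-31/34 -11/17 0; 15/17 -8/17 0; 0 0 1]
M⁻¹ · (-19/17, 1/34)ᵀ = (1, -1)ᵀ

p = (1, -1)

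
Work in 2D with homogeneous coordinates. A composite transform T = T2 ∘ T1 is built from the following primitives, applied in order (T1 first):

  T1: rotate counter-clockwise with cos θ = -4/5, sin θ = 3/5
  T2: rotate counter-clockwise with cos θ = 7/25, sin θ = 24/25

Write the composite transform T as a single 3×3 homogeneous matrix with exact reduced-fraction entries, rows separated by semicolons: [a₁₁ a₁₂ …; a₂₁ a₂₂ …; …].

T = [-4/5 3/5 0; -3/5 -4/5 0; 0 0 1]

T1 = [-4/5 -3/5 0; 3/5 -4/5 0; 0 0 1]
T2·T1 = [-4/5 3/5 0; -3/5 -4/5 0; 0 0 1]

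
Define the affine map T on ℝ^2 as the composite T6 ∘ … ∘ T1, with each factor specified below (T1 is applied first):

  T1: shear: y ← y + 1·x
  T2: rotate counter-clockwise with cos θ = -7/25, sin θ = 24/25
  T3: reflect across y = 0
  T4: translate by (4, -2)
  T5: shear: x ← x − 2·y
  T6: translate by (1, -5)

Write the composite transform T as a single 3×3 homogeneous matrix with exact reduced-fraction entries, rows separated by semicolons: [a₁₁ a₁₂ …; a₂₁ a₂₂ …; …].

T1 = [1 0 0; 1 1 0; 0 0 1]
T2·T1 = [-31/25 -24/25 0; 17/25 -7/25 0; 0 0 1]
T3·…·T1 = [-31/25 -24/25 0; -17/25 7/25 0; 0 0 1]
T4·…·T1 = [-31/25 -24/25 4; -17/25 7/25 -2; 0 0 1]
T5·…·T1 = [3/25 -38/25 8; -17/25 7/25 -2; 0 0 1]
T6·…·T1 = [3/25 -38/25 9; -17/25 7/25 -7; 0 0 1]

T = [3/25 -38/25 9; -17/25 7/25 -7; 0 0 1]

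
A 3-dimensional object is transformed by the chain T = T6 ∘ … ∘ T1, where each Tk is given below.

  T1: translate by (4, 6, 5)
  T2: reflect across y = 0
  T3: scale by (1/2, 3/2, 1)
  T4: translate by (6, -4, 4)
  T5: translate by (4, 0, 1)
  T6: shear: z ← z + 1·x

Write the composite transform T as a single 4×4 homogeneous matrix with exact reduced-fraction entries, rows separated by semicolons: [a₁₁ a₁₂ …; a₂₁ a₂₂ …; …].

T = [1/2 0 0 12; 0 -3/2 0 -13; 1/2 0 1 22; 0 0 0 1]

T1 = [1 0 0 4; 0 1 0 6; 0 0 1 5; 0 0 0 1]
T2·T1 = [1 0 0 4; 0 -1 0 -6; 0 0 1 5; 0 0 0 1]
T3·…·T1 = [1/2 0 0 2; 0 -3/2 0 -9; 0 0 1 5; 0 0 0 1]
T4·…·T1 = [1/2 0 0 8; 0 -3/2 0 -13; 0 0 1 9; 0 0 0 1]
T5·…·T1 = [1/2 0 0 12; 0 -3/2 0 -13; 0 0 1 10; 0 0 0 1]
T6·…·T1 = [1/2 0 0 12; 0 -3/2 0 -13; 1/2 0 1 22; 0 0 0 1]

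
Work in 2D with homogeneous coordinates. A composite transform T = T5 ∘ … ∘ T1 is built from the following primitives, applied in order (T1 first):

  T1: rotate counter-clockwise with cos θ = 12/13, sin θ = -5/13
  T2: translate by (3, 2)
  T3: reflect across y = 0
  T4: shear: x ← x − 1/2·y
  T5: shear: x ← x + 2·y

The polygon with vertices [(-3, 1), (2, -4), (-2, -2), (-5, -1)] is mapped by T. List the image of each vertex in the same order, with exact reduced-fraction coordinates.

T1 rotate counter-clockwise with cos θ = 12/13, sin θ = -5/13: (-3, 1) → (-31/13, 27/13); (2, -4) → (4/13, -58/13); (-2, -2) → (-34/13, -14/13); (-5, -1) → (-5, 1)
T2 translate by (3, 2): (-31/13, 27/13) → (8/13, 53/13); (4/13, -58/13) → (43/13, -32/13); (-34/13, -14/13) → (5/13, 12/13); (-5, 1) → (-2, 3)
T3 reflect across y = 0: (8/13, 53/13) → (8/13, -53/13); (43/13, -32/13) → (43/13, 32/13); (5/13, 12/13) → (5/13, -12/13); (-2, 3) → (-2, -3)
T4 shear: x ← x − 1/2·y: (8/13, -53/13) → (69/26, -53/13); (43/13, 32/13) → (27/13, 32/13); (5/13, -12/13) → (11/13, -12/13); (-2, -3) → (-1/2, -3)
T5 shear: x ← x + 2·y: (69/26, -53/13) → (-11/2, -53/13); (27/13, 32/13) → (7, 32/13); (11/13, -12/13) → (-1, -12/13); (-1/2, -3) → (-13/2, -3)

image vertices: (-11/2, -53/13), (7, 32/13), (-1, -12/13), (-13/2, -3)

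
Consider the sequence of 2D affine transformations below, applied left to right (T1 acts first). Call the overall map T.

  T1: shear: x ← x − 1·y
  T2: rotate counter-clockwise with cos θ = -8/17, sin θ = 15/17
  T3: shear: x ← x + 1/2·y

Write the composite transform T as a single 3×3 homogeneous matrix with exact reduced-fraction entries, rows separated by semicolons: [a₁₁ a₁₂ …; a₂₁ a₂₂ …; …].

T = [-1/34 -37/34 0; 15/17 -23/17 0; 0 0 1]

T1 = [1 -1 0; 0 1 0; 0 0 1]
T2·T1 = [-8/17 -7/17 0; 15/17 -23/17 0; 0 0 1]
T3·…·T1 = [-1/34 -37/34 0; 15/17 -23/17 0; 0 0 1]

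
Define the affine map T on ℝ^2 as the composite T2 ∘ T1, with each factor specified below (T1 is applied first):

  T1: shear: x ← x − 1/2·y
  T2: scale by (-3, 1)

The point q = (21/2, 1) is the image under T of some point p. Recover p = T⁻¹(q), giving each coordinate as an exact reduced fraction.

p = (-3, 1)

T1 = [1 -1/2 0; 0 1 0; 0 0 1]
T2·T1 = [-3 3/2 0; 0 1 0; 0 0 1]
det M = -3; M⁻¹ = [-1/3 1/2 0; 0 1 0; 0 0 1]
M⁻¹ · (21/2, 1)ᵀ = (-3, 1)ᵀ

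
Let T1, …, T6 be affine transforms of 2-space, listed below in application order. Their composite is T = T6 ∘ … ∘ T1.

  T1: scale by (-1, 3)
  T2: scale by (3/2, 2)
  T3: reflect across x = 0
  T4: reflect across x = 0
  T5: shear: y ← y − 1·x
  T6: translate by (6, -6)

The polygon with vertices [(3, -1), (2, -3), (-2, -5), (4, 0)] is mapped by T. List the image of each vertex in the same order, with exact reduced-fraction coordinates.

T1 scale by (-1, 3): (3, -1) → (-3, -3); (2, -3) → (-2, -9); (-2, -5) → (2, -15); (4, 0) → (-4, 0)
T2 scale by (3/2, 2): (-3, -3) → (-9/2, -6); (-2, -9) → (-3, -18); (2, -15) → (3, -30); (-4, 0) → (-6, 0)
T3 reflect across x = 0: (-9/2, -6) → (9/2, -6); (-3, -18) → (3, -18); (3, -30) → (-3, -30); (-6, 0) → (6, 0)
T4 reflect across x = 0: (9/2, -6) → (-9/2, -6); (3, -18) → (-3, -18); (-3, -30) → (3, -30); (6, 0) → (-6, 0)
T5 shear: y ← y − 1·x: (-9/2, -6) → (-9/2, -3/2); (-3, -18) → (-3, -15); (3, -30) → (3, -33); (-6, 0) → (-6, 6)
T6 translate by (6, -6): (-9/2, -3/2) → (3/2, -15/2); (-3, -15) → (3, -21); (3, -33) → (9, -39); (-6, 6) → (0, 0)

image vertices: (3/2, -15/2), (3, -21), (9, -39), (0, 0)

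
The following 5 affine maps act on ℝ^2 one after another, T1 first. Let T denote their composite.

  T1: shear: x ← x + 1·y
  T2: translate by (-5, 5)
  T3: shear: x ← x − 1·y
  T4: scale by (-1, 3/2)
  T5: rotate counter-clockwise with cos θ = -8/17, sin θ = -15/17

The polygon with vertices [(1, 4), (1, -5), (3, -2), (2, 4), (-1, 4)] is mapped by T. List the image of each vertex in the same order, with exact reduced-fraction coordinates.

image vertices: (261/34, -243/17), (-72/17, -135/17), (23/34, -141/17), (277/34, -228/17), (229/34, -273/17)

T1 shear: x ← x + 1·y: (1, 4) → (5, 4); (1, -5) → (-4, -5); (3, -2) → (1, -2); (2, 4) → (6, 4); (-1, 4) → (3, 4)
T2 translate by (-5, 5): (5, 4) → (0, 9); (-4, -5) → (-9, 0); (1, -2) → (-4, 3); (6, 4) → (1, 9); (3, 4) → (-2, 9)
T3 shear: x ← x − 1·y: (0, 9) → (-9, 9); (-9, 0) → (-9, 0); (-4, 3) → (-7, 3); (1, 9) → (-8, 9); (-2, 9) → (-11, 9)
T4 scale by (-1, 3/2): (-9, 9) → (9, 27/2); (-9, 0) → (9, 0); (-7, 3) → (7, 9/2); (-8, 9) → (8, 27/2); (-11, 9) → (11, 27/2)
T5 rotate counter-clockwise with cos θ = -8/17, sin θ = -15/17: (9, 27/2) → (261/34, -243/17); (9, 0) → (-72/17, -135/17); (7, 9/2) → (23/34, -141/17); (8, 27/2) → (277/34, -228/17); (11, 27/2) → (229/34, -273/17)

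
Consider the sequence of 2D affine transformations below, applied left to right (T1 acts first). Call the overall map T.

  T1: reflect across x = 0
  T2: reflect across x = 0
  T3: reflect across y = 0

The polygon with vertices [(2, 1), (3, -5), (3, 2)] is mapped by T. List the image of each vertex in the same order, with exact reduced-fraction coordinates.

T1 reflect across x = 0: (2, 1) → (-2, 1); (3, -5) → (-3, -5); (3, 2) → (-3, 2)
T2 reflect across x = 0: (-2, 1) → (2, 1); (-3, -5) → (3, -5); (-3, 2) → (3, 2)
T3 reflect across y = 0: (2, 1) → (2, -1); (3, -5) → (3, 5); (3, 2) → (3, -2)

image vertices: (2, -1), (3, 5), (3, -2)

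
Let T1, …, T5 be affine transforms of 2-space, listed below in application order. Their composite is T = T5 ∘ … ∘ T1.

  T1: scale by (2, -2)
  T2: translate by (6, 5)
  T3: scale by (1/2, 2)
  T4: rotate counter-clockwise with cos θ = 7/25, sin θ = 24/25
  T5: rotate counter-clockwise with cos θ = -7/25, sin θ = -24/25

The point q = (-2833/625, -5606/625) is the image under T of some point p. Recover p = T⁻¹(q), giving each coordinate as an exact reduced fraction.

p = (-2, 5)

T1 = [2 0 0; 0 -2 0; 0 0 1]
T2·T1 = [2 0 6; 0 -2 5; 0 0 1]
T3·…·T1 = [1 0 3; 0 -4 10; 0 0 1]
T4·…·T1 = [7/25 96/25 -219/25; 24/25 -28/25 142/25; 0 0 1]
T5·…·T1 = [527/625 -1344/625 4941/625; -336/625 -2108/625 4262/625; 0 0 1]
det M = -4; M⁻¹ = [527/625 -336/625 -3; -84/625 -527/2500 5/2; 0 0 1]
M⁻¹ · (-2833/625, -5606/625)ᵀ = (-2, 5)ᵀ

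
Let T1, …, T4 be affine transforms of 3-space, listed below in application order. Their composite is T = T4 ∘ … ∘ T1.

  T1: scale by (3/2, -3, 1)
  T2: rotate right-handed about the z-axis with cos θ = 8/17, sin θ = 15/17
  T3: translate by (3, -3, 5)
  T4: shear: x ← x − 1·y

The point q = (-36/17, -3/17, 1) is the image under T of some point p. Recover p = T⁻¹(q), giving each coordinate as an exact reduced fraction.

p = (0, -2, -4)

T1 = [3/2 0 0 0; 0 -3 0 0; 0 0 1 0; 0 0 0 1]
T2·T1 = [12/17 45/17 0 0; 45/34 -24/17 0 0; 0 0 1 0; 0 0 0 1]
T3·…·T1 = [12/17 45/17 0 3; 45/34 -24/17 0 -3; 0 0 1 5; 0 0 0 1]
T4·…·T1 = [-21/34 69/17 0 6; 45/34 -24/17 0 -3; 0 0 1 5; 0 0 0 1]
det M = -9/2; M⁻¹ = [16/51 46/51 0 14/17; 5/17 7/51 0 -23/17; 0 0 1 -5; 0 0 0 1]
M⁻¹ · (-36/17, -3/17, 1)ᵀ = (0, -2, -4)ᵀ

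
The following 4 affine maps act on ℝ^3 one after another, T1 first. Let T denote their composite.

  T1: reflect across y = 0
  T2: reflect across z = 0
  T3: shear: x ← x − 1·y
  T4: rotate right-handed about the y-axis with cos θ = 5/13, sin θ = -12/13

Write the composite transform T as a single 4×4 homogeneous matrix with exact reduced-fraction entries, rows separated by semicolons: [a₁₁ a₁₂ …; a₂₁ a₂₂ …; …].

T1 = [1 0 0 0; 0 -1 0 0; 0 0 1 0; 0 0 0 1]
T2·T1 = [1 0 0 0; 0 -1 0 0; 0 0 -1 0; 0 0 0 1]
T3·…·T1 = [1 1 0 0; 0 -1 0 0; 0 0 -1 0; 0 0 0 1]
T4·…·T1 = [5/13 5/13 12/13 0; 0 -1 0 0; 12/13 12/13 -5/13 0; 0 0 0 1]

T = [5/13 5/13 12/13 0; 0 -1 0 0; 12/13 12/13 -5/13 0; 0 0 0 1]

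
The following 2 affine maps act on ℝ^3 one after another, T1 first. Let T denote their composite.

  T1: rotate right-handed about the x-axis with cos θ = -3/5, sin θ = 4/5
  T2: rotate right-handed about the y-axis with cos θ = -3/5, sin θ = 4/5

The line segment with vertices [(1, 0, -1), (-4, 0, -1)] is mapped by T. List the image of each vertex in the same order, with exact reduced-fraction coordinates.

T1 rotate right-handed about the x-axis with cos θ = -3/5, sin θ = 4/5: (1, 0, -1) → (1, 4/5, 3/5); (-4, 0, -1) → (-4, 4/5, 3/5)
T2 rotate right-handed about the y-axis with cos θ = -3/5, sin θ = 4/5: (1, 4/5, 3/5) → (-3/25, 4/5, -29/25); (-4, 4/5, 3/5) → (72/25, 4/5, 71/25)

image vertices: (-3/25, 4/5, -29/25), (72/25, 4/5, 71/25)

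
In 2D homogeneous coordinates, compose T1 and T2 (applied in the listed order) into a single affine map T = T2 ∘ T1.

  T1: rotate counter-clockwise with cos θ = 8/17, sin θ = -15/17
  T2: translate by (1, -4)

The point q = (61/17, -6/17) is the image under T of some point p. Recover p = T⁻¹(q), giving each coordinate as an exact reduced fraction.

T1 = [8/17 15/17 0; -15/17 8/17 0; 0 0 1]
T2·T1 = [8/17 15/17 1; -15/17 8/17 -4; 0 0 1]
det M = 1; M⁻¹ = [8/17 -15/17 -4; 15/17 8/17 1; 0 0 1]
M⁻¹ · (61/17, -6/17)ᵀ = (-2, 4)ᵀ

p = (-2, 4)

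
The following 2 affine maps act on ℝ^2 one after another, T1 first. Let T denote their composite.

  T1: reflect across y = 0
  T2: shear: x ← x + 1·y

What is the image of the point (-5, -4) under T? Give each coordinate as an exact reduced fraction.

T1 reflect across y = 0: (-5, -4) → (-5, 4)
T2 shear: x ← x + 1·y: (-5, 4) → (-1, 4)

T(p) = (-1, 4)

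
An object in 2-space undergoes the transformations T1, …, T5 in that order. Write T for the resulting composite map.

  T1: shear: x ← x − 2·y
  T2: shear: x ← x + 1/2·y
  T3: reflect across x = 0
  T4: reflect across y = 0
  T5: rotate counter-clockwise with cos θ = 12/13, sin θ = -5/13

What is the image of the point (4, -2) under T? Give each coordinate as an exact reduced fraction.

T1 shear: x ← x − 2·y: (4, -2) → (8, -2)
T2 shear: x ← x + 1/2·y: (8, -2) → (7, -2)
T3 reflect across x = 0: (7, -2) → (-7, -2)
T4 reflect across y = 0: (-7, -2) → (-7, 2)
T5 rotate counter-clockwise with cos θ = 12/13, sin θ = -5/13: (-7, 2) → (-74/13, 59/13)

T(p) = (-74/13, 59/13)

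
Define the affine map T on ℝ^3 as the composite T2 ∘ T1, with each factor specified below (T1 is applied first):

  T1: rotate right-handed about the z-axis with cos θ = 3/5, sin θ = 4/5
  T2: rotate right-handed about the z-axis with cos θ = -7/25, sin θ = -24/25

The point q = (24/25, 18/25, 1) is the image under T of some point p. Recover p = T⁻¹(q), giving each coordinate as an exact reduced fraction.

p = (0, 6/5, 1)

T1 = [3/5 -4/5 0 0; 4/5 3/5 0 0; 0 0 1 0; 0 0 0 1]
T2·T1 = [3/5 4/5 0 0; -4/5 3/5 0 0; 0 0 1 0; 0 0 0 1]
det M = 1; M⁻¹ = [3/5 -4/5 0 0; 4/5 3/5 0 0; 0 0 1 0; 0 0 0 1]
M⁻¹ · (24/25, 18/25, 1)ᵀ = (0, 6/5, 1)ᵀ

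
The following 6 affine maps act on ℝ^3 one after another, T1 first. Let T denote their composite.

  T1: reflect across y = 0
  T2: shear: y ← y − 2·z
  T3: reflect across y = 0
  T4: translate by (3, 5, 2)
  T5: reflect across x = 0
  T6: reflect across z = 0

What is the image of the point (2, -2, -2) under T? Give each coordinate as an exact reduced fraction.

T(p) = (-5, -1, 0)

T1 reflect across y = 0: (2, -2, -2) → (2, 2, -2)
T2 shear: y ← y − 2·z: (2, 2, -2) → (2, 6, -2)
T3 reflect across y = 0: (2, 6, -2) → (2, -6, -2)
T4 translate by (3, 5, 2): (2, -6, -2) → (5, -1, 0)
T5 reflect across x = 0: (5, -1, 0) → (-5, -1, 0)
T6 reflect across z = 0: (-5, -1, 0) → (-5, -1, 0)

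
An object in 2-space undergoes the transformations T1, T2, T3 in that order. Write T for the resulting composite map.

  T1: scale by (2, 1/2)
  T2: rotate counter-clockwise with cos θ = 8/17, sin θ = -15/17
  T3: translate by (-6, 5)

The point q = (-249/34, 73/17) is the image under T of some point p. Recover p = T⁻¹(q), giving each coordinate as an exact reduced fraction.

T1 = [2 0 0; 0 1/2 0; 0 0 1]
T2·T1 = [16/17 15/34 0; -30/17 4/17 0; 0 0 1]
T3·…·T1 = [16/17 15/34 -6; -30/17 4/17 5; 0 0 1]
det M = 1; M⁻¹ = [4/17 -15/34 123/34; 30/17 16/17 100/17; 0 0 1]
M⁻¹ · (-249/34, 73/17)ᵀ = (0, -3)ᵀ

p = (0, -3)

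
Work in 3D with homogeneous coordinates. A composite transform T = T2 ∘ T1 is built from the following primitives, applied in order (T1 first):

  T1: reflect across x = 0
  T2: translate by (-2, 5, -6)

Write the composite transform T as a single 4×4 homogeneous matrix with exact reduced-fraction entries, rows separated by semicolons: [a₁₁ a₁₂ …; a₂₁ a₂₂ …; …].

T1 = [-1 0 0 0; 0 1 0 0; 0 0 1 0; 0 0 0 1]
T2·T1 = [-1 0 0 -2; 0 1 0 5; 0 0 1 -6; 0 0 0 1]

T = [-1 0 0 -2; 0 1 0 5; 0 0 1 -6; 0 0 0 1]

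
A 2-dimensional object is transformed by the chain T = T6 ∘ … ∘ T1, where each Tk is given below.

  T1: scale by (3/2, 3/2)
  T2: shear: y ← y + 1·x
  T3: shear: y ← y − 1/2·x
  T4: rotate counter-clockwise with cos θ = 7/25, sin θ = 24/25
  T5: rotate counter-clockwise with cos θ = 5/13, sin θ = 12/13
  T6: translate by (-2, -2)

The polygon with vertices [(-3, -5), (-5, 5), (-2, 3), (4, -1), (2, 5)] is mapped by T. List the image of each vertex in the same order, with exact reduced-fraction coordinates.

image vertices: (991/130, 719/260), (193/130, -2503/260), (-503/325, -2021/325), (-2474/325, 389/650), (-649/65, -463/65)

T1 scale by (3/2, 3/2): (-3, -5) → (-9/2, -15/2); (-5, 5) → (-15/2, 15/2); (-2, 3) → (-3, 9/2); (4, -1) → (6, -3/2); (2, 5) → (3, 15/2)
T2 shear: y ← y + 1·x: (-9/2, -15/2) → (-9/2, -12); (-15/2, 15/2) → (-15/2, 0); (-3, 9/2) → (-3, 3/2); (6, -3/2) → (6, 9/2); (3, 15/2) → (3, 21/2)
T3 shear: y ← y − 1/2·x: (-9/2, -12) → (-9/2, -39/4); (-15/2, 0) → (-15/2, 15/4); (-3, 3/2) → (-3, 3); (6, 9/2) → (6, 3/2); (3, 21/2) → (3, 9)
T4 rotate counter-clockwise with cos θ = 7/25, sin θ = 24/25: (-9/2, -39/4) → (81/10, -141/20); (-15/2, 15/4) → (-57/10, -123/20); (-3, 3) → (-93/25, -51/25); (6, 3/2) → (6/25, 309/50); (3, 9) → (-39/5, 27/5)
T5 rotate counter-clockwise with cos θ = 5/13, sin θ = 12/13: (81/10, -141/20) → (1251/130, 1239/260); (-57/10, -123/20) → (453/130, -1983/260); (-93/25, -51/25) → (147/325, -1371/325); (6/25, 309/50) → (-1824/325, 1689/650); (-39/5, 27/5) → (-519/65, -333/65)
T6 translate by (-2, -2): (1251/130, 1239/260) → (991/130, 719/260); (453/130, -1983/260) → (193/130, -2503/260); (147/325, -1371/325) → (-503/325, -2021/325); (-1824/325, 1689/650) → (-2474/325, 389/650); (-519/65, -333/65) → (-649/65, -463/65)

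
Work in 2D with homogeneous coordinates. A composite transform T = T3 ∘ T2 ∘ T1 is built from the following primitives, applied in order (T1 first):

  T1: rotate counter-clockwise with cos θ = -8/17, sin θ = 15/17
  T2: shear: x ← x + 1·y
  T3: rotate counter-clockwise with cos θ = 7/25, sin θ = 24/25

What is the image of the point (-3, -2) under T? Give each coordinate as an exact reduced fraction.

T1 rotate counter-clockwise with cos θ = -8/17, sin θ = 15/17: (-3, -2) → (54/17, -29/17)
T2 shear: x ← x + 1·y: (54/17, -29/17) → (25/17, -29/17)
T3 rotate counter-clockwise with cos θ = 7/25, sin θ = 24/25: (25/17, -29/17) → (871/425, 397/425)

T(p) = (871/425, 397/425)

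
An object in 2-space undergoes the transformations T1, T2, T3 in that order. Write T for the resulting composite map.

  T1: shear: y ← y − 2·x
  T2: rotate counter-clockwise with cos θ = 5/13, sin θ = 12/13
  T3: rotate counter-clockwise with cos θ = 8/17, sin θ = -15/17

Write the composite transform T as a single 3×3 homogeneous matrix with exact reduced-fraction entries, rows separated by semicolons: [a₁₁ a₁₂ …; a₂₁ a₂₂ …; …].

T1 = [1 0 0; -2 1 0; 0 0 1]
T2·T1 = [29/13 -12/13 0; 2/13 5/13 0; 0 0 1]
T3·…·T1 = [262/221 -21/221 0; -419/221 220/221 0; 0 0 1]

T = [262/221 -21/221 0; -419/221 220/221 0; 0 0 1]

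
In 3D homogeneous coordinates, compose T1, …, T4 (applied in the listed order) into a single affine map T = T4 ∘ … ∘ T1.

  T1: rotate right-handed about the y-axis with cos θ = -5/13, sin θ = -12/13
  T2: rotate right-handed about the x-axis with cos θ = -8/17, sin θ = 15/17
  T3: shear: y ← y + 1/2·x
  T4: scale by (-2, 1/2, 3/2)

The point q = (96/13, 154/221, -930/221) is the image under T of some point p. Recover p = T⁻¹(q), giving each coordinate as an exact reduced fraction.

p = (0, -4, 4)

T1 = [-5/13 0 -12/13 0; 0 1 0 0; 12/13 0 -5/13 0; 0 0 0 1]
T2·T1 = [-5/13 0 -12/13 0; -180/221 -8/17 75/221 0; -96/221 15/17 40/221 0; 0 0 0 1]
T3·…·T1 = [-5/13 0 -12/13 0; -445/442 -8/17 -27/221 0; -96/221 15/17 40/221 0; 0 0 0 1]
T4·…·T1 = [10/13 0 24/13 0; -445/884 -4/17 -27/442 0; -144/221 45/34 60/221 0; 0 0 0 1]
det M = -3/2; M⁻¹ = [-5/442 -360/221 -64/221 0; -2/17 -16/17 10/17 0; 483/884 150/221 80/663 0; 0 0 0 1]
M⁻¹ · (96/13, 154/221, -930/221)ᵀ = (0, -4, 4)ᵀ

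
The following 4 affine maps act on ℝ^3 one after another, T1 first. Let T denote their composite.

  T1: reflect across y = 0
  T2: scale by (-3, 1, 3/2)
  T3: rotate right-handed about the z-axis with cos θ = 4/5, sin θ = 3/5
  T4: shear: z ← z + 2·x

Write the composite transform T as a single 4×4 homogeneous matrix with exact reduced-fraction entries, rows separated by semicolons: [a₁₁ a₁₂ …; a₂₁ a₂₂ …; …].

T = [-12/5 3/5 0 0; -9/5 -4/5 0 0; -24/5 6/5 3/2 0; 0 0 0 1]

T1 = [1 0 0 0; 0 -1 0 0; 0 0 1 0; 0 0 0 1]
T2·T1 = [-3 0 0 0; 0 -1 0 0; 0 0 3/2 0; 0 0 0 1]
T3·…·T1 = [-12/5 3/5 0 0; -9/5 -4/5 0 0; 0 0 3/2 0; 0 0 0 1]
T4·…·T1 = [-12/5 3/5 0 0; -9/5 -4/5 0 0; -24/5 6/5 3/2 0; 0 0 0 1]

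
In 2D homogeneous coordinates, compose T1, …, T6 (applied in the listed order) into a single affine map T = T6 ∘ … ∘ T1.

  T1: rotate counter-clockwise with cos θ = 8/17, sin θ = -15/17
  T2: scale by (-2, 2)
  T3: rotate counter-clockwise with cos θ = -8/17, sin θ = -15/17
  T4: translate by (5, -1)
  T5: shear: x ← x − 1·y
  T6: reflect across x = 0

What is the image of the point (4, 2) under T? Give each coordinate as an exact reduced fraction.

T1 rotate counter-clockwise with cos θ = 8/17, sin θ = -15/17: (4, 2) → (62/17, -44/17)
T2 scale by (-2, 2): (62/17, -44/17) → (-124/17, -88/17)
T3 rotate counter-clockwise with cos θ = -8/17, sin θ = -15/17: (-124/17, -88/17) → (-328/289, 2564/289)
T4 translate by (5, -1): (-328/289, 2564/289) → (1117/289, 2275/289)
T5 shear: x ← x − 1·y: (1117/289, 2275/289) → (-1158/289, 2275/289)
T6 reflect across x = 0: (-1158/289, 2275/289) → (1158/289, 2275/289)

T(p) = (1158/289, 2275/289)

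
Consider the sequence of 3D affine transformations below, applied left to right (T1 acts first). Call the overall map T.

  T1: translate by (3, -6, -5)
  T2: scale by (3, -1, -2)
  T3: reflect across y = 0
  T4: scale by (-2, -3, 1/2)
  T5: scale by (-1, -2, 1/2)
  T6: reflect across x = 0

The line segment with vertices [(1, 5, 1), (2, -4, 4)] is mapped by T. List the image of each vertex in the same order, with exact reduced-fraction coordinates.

image vertices: (-24, -6, 2), (-30, -60, 1/2)

T1 translate by (3, -6, -5): (1, 5, 1) → (4, -1, -4); (2, -4, 4) → (5, -10, -1)
T2 scale by (3, -1, -2): (4, -1, -4) → (12, 1, 8); (5, -10, -1) → (15, 10, 2)
T3 reflect across y = 0: (12, 1, 8) → (12, -1, 8); (15, 10, 2) → (15, -10, 2)
T4 scale by (-2, -3, 1/2): (12, -1, 8) → (-24, 3, 4); (15, -10, 2) → (-30, 30, 1)
T5 scale by (-1, -2, 1/2): (-24, 3, 4) → (24, -6, 2); (-30, 30, 1) → (30, -60, 1/2)
T6 reflect across x = 0: (24, -6, 2) → (-24, -6, 2); (30, -60, 1/2) → (-30, -60, 1/2)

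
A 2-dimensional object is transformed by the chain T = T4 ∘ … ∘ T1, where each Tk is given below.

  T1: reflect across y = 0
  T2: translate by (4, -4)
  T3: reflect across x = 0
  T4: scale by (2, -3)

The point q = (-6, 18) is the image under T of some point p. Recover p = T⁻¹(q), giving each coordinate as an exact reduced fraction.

p = (-1, 2)

T1 = [1 0 0; 0 -1 0; 0 0 1]
T2·T1 = [1 0 4; 0 -1 -4; 0 0 1]
T3·…·T1 = [-1 0 -4; 0 -1 -4; 0 0 1]
T4·…·T1 = [-2 0 -8; 0 3 12; 0 0 1]
det M = -6; M⁻¹ = [-1/2 0 -4; 0 1/3 -4; 0 0 1]
M⁻¹ · (-6, 18)ᵀ = (-1, 2)ᵀ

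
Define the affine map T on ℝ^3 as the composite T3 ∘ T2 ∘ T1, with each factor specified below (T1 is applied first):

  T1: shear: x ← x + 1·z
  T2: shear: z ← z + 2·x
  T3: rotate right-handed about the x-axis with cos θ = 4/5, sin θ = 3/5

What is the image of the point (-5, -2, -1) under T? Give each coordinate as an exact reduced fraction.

T1 shear: x ← x + 1·z: (-5, -2, -1) → (-6, -2, -1)
T2 shear: z ← z + 2·x: (-6, -2, -1) → (-6, -2, -13)
T3 rotate right-handed about the x-axis with cos θ = 4/5, sin θ = 3/5: (-6, -2, -13) → (-6, 31/5, -58/5)

T(p) = (-6, 31/5, -58/5)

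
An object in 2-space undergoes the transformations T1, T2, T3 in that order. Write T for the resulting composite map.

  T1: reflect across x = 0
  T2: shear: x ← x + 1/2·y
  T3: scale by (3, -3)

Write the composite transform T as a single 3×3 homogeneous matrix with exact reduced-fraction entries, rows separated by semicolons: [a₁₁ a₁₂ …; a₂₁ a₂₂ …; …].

T = [-3 3/2 0; 0 -3 0; 0 0 1]

T1 = [-1 0 0; 0 1 0; 0 0 1]
T2·T1 = [-1 1/2 0; 0 1 0; 0 0 1]
T3·…·T1 = [-3 3/2 0; 0 -3 0; 0 0 1]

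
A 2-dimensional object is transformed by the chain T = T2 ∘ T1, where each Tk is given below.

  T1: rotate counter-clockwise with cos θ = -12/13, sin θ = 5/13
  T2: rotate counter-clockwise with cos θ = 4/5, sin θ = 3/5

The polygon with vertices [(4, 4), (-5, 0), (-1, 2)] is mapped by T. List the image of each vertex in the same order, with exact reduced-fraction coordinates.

T1 rotate counter-clockwise with cos θ = -12/13, sin θ = 5/13: (4, 4) → (-68/13, -28/13); (-5, 0) → (60/13, -25/13); (-1, 2) → (2/13, -29/13)
T2 rotate counter-clockwise with cos θ = 4/5, sin θ = 3/5: (-68/13, -28/13) → (-188/65, -316/65); (60/13, -25/13) → (63/13, 16/13); (2/13, -29/13) → (19/13, -22/13)

image vertices: (-188/65, -316/65), (63/13, 16/13), (19/13, -22/13)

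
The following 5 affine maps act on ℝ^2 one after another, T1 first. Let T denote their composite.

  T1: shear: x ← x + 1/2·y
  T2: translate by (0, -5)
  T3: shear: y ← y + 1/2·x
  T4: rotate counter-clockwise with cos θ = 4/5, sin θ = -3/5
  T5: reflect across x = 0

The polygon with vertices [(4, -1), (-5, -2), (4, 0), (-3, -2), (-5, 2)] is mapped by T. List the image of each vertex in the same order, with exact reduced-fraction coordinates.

image vertices: (-1/4, -11/2), (54/5, -22/5), (-7/5, -24/5), (43/5, -24/5), (31/5, -8/5)

T1 shear: x ← x + 1/2·y: (4, -1) → (7/2, -1); (-5, -2) → (-6, -2); (4, 0) → (4, 0); (-3, -2) → (-4, -2); (-5, 2) → (-4, 2)
T2 translate by (0, -5): (7/2, -1) → (7/2, -6); (-6, -2) → (-6, -7); (4, 0) → (4, -5); (-4, -2) → (-4, -7); (-4, 2) → (-4, -3)
T3 shear: y ← y + 1/2·x: (7/2, -6) → (7/2, -17/4); (-6, -7) → (-6, -10); (4, -5) → (4, -3); (-4, -7) → (-4, -9); (-4, -3) → (-4, -5)
T4 rotate counter-clockwise with cos θ = 4/5, sin θ = -3/5: (7/2, -17/4) → (1/4, -11/2); (-6, -10) → (-54/5, -22/5); (4, -3) → (7/5, -24/5); (-4, -9) → (-43/5, -24/5); (-4, -5) → (-31/5, -8/5)
T5 reflect across x = 0: (1/4, -11/2) → (-1/4, -11/2); (-54/5, -22/5) → (54/5, -22/5); (7/5, -24/5) → (-7/5, -24/5); (-43/5, -24/5) → (43/5, -24/5); (-31/5, -8/5) → (31/5, -8/5)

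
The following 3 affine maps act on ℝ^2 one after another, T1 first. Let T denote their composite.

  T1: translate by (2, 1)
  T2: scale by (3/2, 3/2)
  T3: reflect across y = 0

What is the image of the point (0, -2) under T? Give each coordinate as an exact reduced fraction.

T1 translate by (2, 1): (0, -2) → (2, -1)
T2 scale by (3/2, 3/2): (2, -1) → (3, -3/2)
T3 reflect across y = 0: (3, -3/2) → (3, 3/2)

T(p) = (3, 3/2)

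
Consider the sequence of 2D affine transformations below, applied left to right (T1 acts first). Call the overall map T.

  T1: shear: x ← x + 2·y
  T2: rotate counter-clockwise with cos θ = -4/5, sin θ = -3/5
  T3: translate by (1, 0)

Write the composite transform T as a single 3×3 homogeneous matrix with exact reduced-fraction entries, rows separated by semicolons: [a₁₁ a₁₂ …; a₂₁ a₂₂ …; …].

T1 = [1 2 0; 0 1 0; 0 0 1]
T2·T1 = [-4/5 -1 0; -3/5 -2 0; 0 0 1]
T3·…·T1 = [-4/5 -1 1; -3/5 -2 0; 0 0 1]

T = [-4/5 -1 1; -3/5 -2 0; 0 0 1]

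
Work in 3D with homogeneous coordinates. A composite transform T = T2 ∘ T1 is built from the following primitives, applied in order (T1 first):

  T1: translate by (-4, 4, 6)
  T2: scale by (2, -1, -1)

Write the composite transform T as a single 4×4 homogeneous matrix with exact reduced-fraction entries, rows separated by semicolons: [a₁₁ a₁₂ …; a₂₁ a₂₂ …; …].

T1 = [1 0 0 -4; 0 1 0 4; 0 0 1 6; 0 0 0 1]
T2·T1 = [2 0 0 -8; 0 -1 0 -4; 0 0 -1 -6; 0 0 0 1]

T = [2 0 0 -8; 0 -1 0 -4; 0 0 -1 -6; 0 0 0 1]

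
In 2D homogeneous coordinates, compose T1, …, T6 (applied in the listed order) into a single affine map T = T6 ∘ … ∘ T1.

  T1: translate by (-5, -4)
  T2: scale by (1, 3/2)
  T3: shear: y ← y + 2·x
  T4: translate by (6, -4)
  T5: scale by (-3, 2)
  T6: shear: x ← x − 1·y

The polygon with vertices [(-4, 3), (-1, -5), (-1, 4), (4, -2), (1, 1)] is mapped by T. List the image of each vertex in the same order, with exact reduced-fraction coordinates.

image vertices: (56, -47), (59, -59), (32, -32), (15, -30), (27, -33)

T1 translate by (-5, -4): (-4, 3) → (-9, -1); (-1, -5) → (-6, -9); (-1, 4) → (-6, 0); (4, -2) → (-1, -6); (1, 1) → (-4, -3)
T2 scale by (1, 3/2): (-9, -1) → (-9, -3/2); (-6, -9) → (-6, -27/2); (-6, 0) → (-6, 0); (-1, -6) → (-1, -9); (-4, -3) → (-4, -9/2)
T3 shear: y ← y + 2·x: (-9, -3/2) → (-9, -39/2); (-6, -27/2) → (-6, -51/2); (-6, 0) → (-6, -12); (-1, -9) → (-1, -11); (-4, -9/2) → (-4, -25/2)
T4 translate by (6, -4): (-9, -39/2) → (-3, -47/2); (-6, -51/2) → (0, -59/2); (-6, -12) → (0, -16); (-1, -11) → (5, -15); (-4, -25/2) → (2, -33/2)
T5 scale by (-3, 2): (-3, -47/2) → (9, -47); (0, -59/2) → (0, -59); (0, -16) → (0, -32); (5, -15) → (-15, -30); (2, -33/2) → (-6, -33)
T6 shear: x ← x − 1·y: (9, -47) → (56, -47); (0, -59) → (59, -59); (0, -32) → (32, -32); (-15, -30) → (15, -30); (-6, -33) → (27, -33)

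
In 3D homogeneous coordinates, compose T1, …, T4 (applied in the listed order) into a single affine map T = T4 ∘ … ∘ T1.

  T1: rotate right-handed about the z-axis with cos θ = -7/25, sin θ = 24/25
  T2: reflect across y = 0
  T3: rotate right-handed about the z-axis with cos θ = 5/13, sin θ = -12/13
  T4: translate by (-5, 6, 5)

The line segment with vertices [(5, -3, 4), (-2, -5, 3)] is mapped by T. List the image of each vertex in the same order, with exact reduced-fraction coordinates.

image vertices: (-3132/325, 801/325, 9), (-799/325, 407/325, 8)

T1 rotate right-handed about the z-axis with cos θ = -7/25, sin θ = 24/25: (5, -3, 4) → (37/25, 141/25, 4); (-2, -5, 3) → (134/25, -13/25, 3)
T2 reflect across y = 0: (37/25, 141/25, 4) → (37/25, -141/25, 4); (134/25, -13/25, 3) → (134/25, 13/25, 3)
T3 rotate right-handed about the z-axis with cos θ = 5/13, sin θ = -12/13: (37/25, -141/25, 4) → (-1507/325, -1149/325, 4); (134/25, 13/25, 3) → (826/325, -1543/325, 3)
T4 translate by (-5, 6, 5): (-1507/325, -1149/325, 4) → (-3132/325, 801/325, 9); (826/325, -1543/325, 3) → (-799/325, 407/325, 8)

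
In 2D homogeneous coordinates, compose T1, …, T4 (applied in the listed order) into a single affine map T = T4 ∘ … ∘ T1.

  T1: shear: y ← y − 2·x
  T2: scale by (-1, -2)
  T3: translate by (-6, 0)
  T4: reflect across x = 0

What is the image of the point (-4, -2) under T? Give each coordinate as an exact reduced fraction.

T(p) = (2, -12)

T1 shear: y ← y − 2·x: (-4, -2) → (-4, 6)
T2 scale by (-1, -2): (-4, 6) → (4, -12)
T3 translate by (-6, 0): (4, -12) → (-2, -12)
T4 reflect across x = 0: (-2, -12) → (2, -12)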